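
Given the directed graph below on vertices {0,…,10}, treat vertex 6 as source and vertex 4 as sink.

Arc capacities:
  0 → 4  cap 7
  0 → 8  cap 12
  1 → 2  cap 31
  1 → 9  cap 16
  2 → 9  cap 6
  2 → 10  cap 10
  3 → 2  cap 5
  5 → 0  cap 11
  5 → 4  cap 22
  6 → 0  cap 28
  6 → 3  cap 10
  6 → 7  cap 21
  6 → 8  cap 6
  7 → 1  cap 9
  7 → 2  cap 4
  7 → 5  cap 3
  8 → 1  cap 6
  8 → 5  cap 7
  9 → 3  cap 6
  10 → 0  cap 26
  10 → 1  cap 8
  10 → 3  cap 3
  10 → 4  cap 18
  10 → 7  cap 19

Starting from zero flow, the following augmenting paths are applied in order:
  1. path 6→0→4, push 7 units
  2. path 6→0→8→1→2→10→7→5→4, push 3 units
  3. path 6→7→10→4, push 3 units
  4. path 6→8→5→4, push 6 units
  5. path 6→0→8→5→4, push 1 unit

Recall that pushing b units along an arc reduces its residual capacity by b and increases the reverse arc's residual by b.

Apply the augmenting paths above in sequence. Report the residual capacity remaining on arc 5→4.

after path 1 (6→0→4, push 7): res(5,4)=22
after path 2 (6→0→8→1→2→10→7→5→4, push 3): res(5,4)=19
after path 3 (6→7→10→4, push 3): res(5,4)=19
after path 4 (6→8→5→4, push 6): res(5,4)=13
after path 5 (6→0→8→5→4, push 1): res(5,4)=12

Residual capacity of (5,4): 12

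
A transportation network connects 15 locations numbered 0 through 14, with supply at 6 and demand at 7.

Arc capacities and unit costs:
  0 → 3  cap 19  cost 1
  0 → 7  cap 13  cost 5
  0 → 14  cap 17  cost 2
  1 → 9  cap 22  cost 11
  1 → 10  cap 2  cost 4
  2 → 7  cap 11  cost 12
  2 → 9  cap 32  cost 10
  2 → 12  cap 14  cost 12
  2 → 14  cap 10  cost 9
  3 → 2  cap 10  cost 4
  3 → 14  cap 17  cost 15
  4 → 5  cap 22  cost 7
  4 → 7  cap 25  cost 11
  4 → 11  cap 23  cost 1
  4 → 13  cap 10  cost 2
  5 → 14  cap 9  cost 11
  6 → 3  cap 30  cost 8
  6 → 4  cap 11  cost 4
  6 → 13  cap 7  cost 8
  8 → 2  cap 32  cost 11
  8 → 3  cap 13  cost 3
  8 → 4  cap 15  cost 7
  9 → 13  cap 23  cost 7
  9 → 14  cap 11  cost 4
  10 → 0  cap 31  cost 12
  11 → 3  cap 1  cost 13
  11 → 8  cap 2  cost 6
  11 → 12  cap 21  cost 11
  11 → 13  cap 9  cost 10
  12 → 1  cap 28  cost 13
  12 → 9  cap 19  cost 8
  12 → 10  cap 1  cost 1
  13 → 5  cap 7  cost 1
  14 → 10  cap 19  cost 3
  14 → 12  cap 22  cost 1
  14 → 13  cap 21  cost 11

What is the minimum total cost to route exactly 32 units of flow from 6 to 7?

Minimum cost for 32 units: 856

shortest-cost path #1: 6→4→7 push 11 @ unit cost 15 (adds 165)
shortest-cost path #2: 6→3→2→7 push 10 @ unit cost 24 (adds 240)
shortest-cost path #3: 6→13→5→14→12→10→0→7 push 1 @ unit cost 39 (adds 39)
shortest-cost path #4: 6→13→5→14→10→0→7 push 6 @ unit cost 40 (adds 240)
shortest-cost path #5: 6→3→14→10→0→7 push 4 @ unit cost 43 (adds 172)
total cost = 856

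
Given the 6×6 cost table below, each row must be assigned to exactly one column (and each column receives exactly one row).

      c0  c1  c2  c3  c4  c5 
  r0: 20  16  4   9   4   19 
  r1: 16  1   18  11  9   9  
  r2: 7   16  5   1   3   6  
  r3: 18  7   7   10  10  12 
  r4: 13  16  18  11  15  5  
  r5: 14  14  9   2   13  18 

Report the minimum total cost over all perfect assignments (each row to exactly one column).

Minimum assignment cost: 26

optimal assignment: row0→col4 (cost 4), row1→col1 (cost 1), row2→col0 (cost 7), row3→col2 (cost 7), row4→col5 (cost 5), row5→col3 (cost 2)
total = 4 + 1 + 7 + 7 + 5 + 2 = 26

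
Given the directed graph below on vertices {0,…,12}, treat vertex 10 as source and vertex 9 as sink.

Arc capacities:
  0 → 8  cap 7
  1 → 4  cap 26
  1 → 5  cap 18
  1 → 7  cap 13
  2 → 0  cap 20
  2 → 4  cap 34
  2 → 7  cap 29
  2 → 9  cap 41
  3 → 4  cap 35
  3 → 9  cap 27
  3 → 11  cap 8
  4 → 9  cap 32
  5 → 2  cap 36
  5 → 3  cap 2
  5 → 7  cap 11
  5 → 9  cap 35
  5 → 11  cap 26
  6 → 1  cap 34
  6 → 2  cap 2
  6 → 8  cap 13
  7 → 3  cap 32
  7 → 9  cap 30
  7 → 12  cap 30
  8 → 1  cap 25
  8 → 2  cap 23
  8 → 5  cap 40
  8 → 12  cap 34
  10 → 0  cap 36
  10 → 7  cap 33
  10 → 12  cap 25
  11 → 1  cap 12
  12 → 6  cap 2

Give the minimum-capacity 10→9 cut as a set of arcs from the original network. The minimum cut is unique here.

Min-cut arcs: {(0,8), (10,7), (12,6)} (total capacity 42)

augment #1: 10→7→9 push 30
augment #2: 10→7→3→9 push 3
augment #3: 10→0→8→2→9 push 7
augment #4: 10→12→6→2→9 push 2
max flow = 42; residual-reachable set from 10 gives S-side
cut edges (S→T): {(0,8), (10,7), (12,6)} total cap 42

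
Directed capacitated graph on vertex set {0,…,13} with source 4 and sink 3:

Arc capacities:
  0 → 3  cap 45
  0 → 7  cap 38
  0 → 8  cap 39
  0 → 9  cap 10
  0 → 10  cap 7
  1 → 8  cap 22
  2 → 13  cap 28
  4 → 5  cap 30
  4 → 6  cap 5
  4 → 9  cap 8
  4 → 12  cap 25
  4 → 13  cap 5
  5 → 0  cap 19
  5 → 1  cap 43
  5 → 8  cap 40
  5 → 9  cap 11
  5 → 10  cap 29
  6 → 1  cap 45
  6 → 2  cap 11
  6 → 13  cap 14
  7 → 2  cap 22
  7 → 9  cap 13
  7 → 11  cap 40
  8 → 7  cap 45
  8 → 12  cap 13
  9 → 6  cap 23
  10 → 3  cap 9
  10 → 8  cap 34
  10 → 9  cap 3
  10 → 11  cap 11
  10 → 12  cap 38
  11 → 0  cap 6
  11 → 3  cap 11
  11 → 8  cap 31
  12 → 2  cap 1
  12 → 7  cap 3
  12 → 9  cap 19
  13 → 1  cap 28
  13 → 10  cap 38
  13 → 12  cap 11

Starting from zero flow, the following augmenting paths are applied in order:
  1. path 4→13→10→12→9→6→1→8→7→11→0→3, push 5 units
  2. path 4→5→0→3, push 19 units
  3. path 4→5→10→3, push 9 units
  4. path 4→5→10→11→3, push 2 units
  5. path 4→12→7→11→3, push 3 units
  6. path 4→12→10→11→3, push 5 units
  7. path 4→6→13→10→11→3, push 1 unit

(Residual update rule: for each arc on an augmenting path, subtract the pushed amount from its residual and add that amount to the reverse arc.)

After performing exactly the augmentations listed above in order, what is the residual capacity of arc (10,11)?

after path 1 (4→13→10→12→9→6→1→8→7→11→0→3, push 5): res(10,11)=11
after path 2 (4→5→0→3, push 19): res(10,11)=11
after path 3 (4→5→10→3, push 9): res(10,11)=11
after path 4 (4→5→10→11→3, push 2): res(10,11)=9
after path 5 (4→12→7→11→3, push 3): res(10,11)=9
after path 6 (4→12→10→11→3, push 5): res(10,11)=4
after path 7 (4→6→13→10→11→3, push 1): res(10,11)=3

Residual capacity of (10,11): 3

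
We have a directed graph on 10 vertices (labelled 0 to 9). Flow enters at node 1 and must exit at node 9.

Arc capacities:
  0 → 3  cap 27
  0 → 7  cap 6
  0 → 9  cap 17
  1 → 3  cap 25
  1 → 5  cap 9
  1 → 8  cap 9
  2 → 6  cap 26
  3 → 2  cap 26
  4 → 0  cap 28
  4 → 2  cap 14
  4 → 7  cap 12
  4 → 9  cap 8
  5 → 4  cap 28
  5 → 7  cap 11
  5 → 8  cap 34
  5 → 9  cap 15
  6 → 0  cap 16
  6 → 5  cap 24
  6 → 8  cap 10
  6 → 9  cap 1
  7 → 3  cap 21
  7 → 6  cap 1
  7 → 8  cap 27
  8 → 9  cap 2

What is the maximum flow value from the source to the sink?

Maximum flow value: 36

augment #1: 1→5→9 bottleneck 9, total now 9
augment #2: 1→8→9 bottleneck 2, total now 11
augment #3: 1→3→2→6→9 bottleneck 1, total now 12
augment #4: 1→3→2→6→0→9 bottleneck 16, total now 28
augment #5: 1→3→2→6→5→9 bottleneck 6, total now 34
augment #6: 1→3→2→6→5→4→9 bottleneck 2, total now 36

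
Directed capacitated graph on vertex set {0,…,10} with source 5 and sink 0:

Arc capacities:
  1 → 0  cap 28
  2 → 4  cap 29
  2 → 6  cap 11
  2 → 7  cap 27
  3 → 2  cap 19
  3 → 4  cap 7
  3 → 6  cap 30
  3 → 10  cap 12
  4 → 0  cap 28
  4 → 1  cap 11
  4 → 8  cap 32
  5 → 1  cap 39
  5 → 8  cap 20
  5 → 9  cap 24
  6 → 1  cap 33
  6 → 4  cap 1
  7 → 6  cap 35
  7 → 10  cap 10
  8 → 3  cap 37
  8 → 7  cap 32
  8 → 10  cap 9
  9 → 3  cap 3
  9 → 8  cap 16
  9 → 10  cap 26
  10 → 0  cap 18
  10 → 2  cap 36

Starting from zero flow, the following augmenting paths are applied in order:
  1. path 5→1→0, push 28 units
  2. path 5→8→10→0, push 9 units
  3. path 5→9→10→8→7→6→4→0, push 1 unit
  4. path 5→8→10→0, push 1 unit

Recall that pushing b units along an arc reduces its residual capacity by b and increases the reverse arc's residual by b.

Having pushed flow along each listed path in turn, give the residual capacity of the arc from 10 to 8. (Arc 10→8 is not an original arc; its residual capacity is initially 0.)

Residual capacity of (10,8): 9

after path 1 (5→1→0, push 28): res(10,8)=0
after path 2 (5→8→10→0, push 9): res(10,8)=9
after path 3 (5→9→10→8→7→6→4→0, push 1): res(10,8)=8
after path 4 (5→8→10→0, push 1): res(10,8)=9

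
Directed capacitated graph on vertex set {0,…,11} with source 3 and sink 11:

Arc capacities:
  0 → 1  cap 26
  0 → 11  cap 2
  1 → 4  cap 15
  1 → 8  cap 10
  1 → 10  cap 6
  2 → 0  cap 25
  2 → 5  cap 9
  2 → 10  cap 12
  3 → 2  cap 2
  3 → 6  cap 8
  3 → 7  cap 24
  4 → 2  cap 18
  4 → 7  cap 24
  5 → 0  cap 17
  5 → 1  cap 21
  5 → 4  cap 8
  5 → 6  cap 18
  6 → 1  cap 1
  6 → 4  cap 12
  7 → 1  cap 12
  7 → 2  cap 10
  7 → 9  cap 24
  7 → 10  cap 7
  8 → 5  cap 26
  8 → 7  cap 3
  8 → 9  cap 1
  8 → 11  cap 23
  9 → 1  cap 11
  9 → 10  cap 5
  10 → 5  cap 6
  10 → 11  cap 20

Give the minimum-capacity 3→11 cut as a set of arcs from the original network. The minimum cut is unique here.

Min-cut arcs: {(0,11), (1,8), (10,11)} (total capacity 32)

augment #1: 3→2→0→11 push 2
augment #2: 3→7→10→11 push 7
augment #3: 3→6→1→8→11 push 1
augment #4: 3→7→1→8→11 push 9
augment #5: 3→7→1→10→11 push 3
augment #6: 3→7→2→10→11 push 5
augment #7: 3→6→4→2→10→11 push 5
max flow = 32; residual-reachable set from 3 gives S-side
cut edges (S→T): {(0,11), (1,8), (10,11)} total cap 32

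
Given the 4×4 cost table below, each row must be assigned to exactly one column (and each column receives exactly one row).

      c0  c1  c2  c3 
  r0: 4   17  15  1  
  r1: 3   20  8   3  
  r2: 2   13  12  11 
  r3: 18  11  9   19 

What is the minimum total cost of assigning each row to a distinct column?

optimal assignment: row0→col3 (cost 1), row1→col2 (cost 8), row2→col0 (cost 2), row3→col1 (cost 11)
total = 1 + 8 + 2 + 11 = 22

Minimum assignment cost: 22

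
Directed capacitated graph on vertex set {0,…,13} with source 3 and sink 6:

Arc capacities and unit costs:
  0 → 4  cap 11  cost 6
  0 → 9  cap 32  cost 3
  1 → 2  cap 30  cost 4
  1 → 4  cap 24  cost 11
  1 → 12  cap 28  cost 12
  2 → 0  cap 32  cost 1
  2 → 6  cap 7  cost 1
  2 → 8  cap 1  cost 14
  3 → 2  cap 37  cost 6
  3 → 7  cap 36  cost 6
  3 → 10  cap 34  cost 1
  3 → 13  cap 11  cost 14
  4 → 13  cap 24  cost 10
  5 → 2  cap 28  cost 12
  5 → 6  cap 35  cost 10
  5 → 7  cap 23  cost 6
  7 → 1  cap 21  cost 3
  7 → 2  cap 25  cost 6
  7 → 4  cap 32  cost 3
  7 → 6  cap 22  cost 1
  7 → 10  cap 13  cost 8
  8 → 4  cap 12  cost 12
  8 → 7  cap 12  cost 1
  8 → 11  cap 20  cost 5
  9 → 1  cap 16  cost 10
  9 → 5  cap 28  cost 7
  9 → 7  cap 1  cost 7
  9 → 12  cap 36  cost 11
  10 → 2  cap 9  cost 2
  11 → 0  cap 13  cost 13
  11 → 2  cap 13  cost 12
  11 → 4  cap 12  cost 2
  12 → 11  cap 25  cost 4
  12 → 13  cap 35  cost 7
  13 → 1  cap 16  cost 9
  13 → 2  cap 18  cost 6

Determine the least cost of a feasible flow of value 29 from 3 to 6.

shortest-cost path #1: 3→10→2→6 push 7 @ unit cost 4 (adds 28)
shortest-cost path #2: 3→7→6 push 22 @ unit cost 7 (adds 154)
total cost = 182

Minimum cost for 29 units: 182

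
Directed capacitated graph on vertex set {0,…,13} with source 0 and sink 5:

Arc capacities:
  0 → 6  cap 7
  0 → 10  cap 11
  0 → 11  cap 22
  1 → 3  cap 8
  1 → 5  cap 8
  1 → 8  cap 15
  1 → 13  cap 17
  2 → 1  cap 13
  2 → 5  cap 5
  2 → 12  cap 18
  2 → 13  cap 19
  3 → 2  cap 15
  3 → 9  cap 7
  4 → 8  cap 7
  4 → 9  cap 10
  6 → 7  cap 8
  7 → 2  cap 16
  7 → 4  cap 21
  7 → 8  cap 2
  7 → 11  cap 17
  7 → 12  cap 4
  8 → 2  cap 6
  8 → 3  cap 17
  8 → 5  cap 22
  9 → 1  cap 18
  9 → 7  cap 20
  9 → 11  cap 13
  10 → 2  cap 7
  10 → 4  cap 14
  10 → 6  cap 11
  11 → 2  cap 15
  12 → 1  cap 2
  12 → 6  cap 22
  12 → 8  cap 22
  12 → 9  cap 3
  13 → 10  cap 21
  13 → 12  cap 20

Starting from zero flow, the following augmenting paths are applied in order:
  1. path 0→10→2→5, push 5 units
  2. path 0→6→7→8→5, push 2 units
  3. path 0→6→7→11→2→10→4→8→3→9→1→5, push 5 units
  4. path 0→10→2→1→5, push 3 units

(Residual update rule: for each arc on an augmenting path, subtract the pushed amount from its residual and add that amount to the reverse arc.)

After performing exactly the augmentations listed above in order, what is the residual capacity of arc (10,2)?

Residual capacity of (10,2): 4

after path 1 (0→10→2→5, push 5): res(10,2)=2
after path 2 (0→6→7→8→5, push 2): res(10,2)=2
after path 3 (0→6→7→11→2→10→4→8→3→9→1→5, push 5): res(10,2)=7
after path 4 (0→10→2→1→5, push 3): res(10,2)=4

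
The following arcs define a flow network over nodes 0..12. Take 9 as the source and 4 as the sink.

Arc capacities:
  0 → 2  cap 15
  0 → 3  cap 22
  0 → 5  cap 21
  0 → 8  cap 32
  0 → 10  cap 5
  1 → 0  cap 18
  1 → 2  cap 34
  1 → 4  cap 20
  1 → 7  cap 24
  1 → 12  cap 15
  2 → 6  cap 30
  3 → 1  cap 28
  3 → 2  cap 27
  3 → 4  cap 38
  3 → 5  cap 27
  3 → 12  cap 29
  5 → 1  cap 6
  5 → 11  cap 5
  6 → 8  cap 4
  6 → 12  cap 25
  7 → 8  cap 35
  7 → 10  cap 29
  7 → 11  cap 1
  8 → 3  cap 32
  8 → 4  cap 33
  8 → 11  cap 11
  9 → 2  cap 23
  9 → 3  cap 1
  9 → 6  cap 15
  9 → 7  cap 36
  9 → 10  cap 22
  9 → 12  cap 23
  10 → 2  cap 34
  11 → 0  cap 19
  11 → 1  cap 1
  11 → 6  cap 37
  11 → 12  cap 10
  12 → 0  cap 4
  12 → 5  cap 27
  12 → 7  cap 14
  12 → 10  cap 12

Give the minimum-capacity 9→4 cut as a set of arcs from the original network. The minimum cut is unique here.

augment #1: 9→3→4 push 1
augment #2: 9→6→8→4 push 4
augment #3: 9→7→8→4 push 29
augment #4: 9→7→8→3→4 push 6
augment #5: 9→7→11→1→4 push 1
augment #6: 9→12→0→3→4 push 4
augment #7: 9→12→5→1→4 push 6
augment #8: 9→12→5→11→0→3→4 push 5
max flow = 56; residual-reachable set from 9 gives S-side
cut edges (S→T): {(5,1), (5,11), (6,8), (7,8), (7,11), (9,3), (12,0)} total cap 56

Min-cut arcs: {(5,1), (5,11), (6,8), (7,8), (7,11), (9,3), (12,0)} (total capacity 56)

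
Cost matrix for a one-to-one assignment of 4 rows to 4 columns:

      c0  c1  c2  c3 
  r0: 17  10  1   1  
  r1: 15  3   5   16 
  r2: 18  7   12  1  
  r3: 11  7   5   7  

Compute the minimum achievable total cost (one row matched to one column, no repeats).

Minimum assignment cost: 16

optimal assignment: row0→col2 (cost 1), row1→col1 (cost 3), row2→col3 (cost 1), row3→col0 (cost 11)
total = 1 + 3 + 1 + 11 = 16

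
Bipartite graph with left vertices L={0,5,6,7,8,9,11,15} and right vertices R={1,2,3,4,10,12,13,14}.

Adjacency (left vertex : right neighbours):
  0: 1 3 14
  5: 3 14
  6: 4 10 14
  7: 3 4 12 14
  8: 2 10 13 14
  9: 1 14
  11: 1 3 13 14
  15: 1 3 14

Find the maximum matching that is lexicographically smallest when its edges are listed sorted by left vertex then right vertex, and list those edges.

|M| = 7 (so the lex-smallest maximum matching has 7 edges)
process left vertices in ascending order; for each, take the smallest-labelled available neighbour that still permits 7 edges overall, or leave it unmatched if none does
lex-smallest matching: {0-1, 5-3, 6-4, 7-12, 8-2, 9-14, 11-13}

Lex-smallest maximum matching: {(0,1), (5,3), (6,4), (7,12), (8,2), (9,14), (11,13)}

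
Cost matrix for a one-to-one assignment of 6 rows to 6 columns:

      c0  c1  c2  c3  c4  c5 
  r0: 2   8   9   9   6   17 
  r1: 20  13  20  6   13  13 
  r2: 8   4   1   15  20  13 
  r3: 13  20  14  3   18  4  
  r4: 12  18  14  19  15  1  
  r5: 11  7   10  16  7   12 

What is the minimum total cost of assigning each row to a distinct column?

one of 2 optimal assignments: row0→col0 (cost 2), row1→col1 (cost 13), row2→col2 (cost 1), row3→col3 (cost 3), row4→col5 (cost 1), row5→col4 (cost 7)
total = 2 + 13 + 1 + 3 + 1 + 7 = 27

Minimum assignment cost: 27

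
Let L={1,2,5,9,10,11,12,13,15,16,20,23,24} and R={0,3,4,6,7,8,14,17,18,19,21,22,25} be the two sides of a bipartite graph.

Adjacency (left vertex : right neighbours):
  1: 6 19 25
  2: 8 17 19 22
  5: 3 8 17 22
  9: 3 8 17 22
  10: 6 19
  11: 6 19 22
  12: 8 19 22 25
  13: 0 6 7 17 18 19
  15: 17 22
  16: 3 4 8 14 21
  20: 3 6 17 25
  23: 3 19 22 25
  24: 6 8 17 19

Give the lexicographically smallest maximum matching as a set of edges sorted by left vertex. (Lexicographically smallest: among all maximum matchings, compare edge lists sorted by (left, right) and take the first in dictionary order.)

Lex-smallest maximum matching: {(1,6), (2,8), (5,3), (9,17), (10,19), (11,22), (12,25), (13,0), (16,4)}

|M| = 9 (so the lex-smallest maximum matching has 9 edges)
process left vertices in ascending order; for each, take the smallest-labelled available neighbour that still permits 9 edges overall, or leave it unmatched if none does
lex-smallest matching: {1-6, 2-8, 5-3, 9-17, 10-19, 11-22, 12-25, 13-0, 16-4}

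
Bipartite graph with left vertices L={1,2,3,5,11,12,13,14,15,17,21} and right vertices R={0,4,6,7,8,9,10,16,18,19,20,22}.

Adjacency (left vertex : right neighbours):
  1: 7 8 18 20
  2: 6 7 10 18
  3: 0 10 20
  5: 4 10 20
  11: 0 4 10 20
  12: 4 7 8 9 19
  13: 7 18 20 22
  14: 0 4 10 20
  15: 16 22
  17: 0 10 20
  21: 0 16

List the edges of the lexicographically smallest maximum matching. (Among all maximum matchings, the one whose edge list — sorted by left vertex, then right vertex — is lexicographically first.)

|M| = 10 (so the lex-smallest maximum matching has 10 edges)
process left vertices in ascending order; for each, take the smallest-labelled available neighbour that still permits 10 edges overall, or leave it unmatched if none does
lex-smallest matching: {1-7, 2-6, 3-0, 5-4, 11-10, 12-8, 13-18, 14-20, 15-22, 21-16}

Lex-smallest maximum matching: {(1,7), (2,6), (3,0), (5,4), (11,10), (12,8), (13,18), (14,20), (15,22), (21,16)}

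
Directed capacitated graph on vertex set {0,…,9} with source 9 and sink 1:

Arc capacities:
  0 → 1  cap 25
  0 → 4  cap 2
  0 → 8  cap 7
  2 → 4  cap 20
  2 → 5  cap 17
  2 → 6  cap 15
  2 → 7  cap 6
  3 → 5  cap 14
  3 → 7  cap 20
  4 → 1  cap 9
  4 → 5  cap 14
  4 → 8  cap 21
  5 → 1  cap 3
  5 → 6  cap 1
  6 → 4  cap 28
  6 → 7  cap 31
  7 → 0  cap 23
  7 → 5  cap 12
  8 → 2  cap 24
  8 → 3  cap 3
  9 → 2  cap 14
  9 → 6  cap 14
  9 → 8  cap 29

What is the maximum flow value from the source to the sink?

Maximum flow value: 35

augment #1: 9→2→4→1 bottleneck 9, total now 9
augment #2: 9→2→5→1 bottleneck 3, total now 12
augment #3: 9→2→7→0→1 bottleneck 2, total now 14
augment #4: 9→6→7→0→1 bottleneck 14, total now 28
augment #5: 9→8→2→7→0→1 bottleneck 4, total now 32
augment #6: 9→8→3→7→0→1 bottleneck 3, total now 35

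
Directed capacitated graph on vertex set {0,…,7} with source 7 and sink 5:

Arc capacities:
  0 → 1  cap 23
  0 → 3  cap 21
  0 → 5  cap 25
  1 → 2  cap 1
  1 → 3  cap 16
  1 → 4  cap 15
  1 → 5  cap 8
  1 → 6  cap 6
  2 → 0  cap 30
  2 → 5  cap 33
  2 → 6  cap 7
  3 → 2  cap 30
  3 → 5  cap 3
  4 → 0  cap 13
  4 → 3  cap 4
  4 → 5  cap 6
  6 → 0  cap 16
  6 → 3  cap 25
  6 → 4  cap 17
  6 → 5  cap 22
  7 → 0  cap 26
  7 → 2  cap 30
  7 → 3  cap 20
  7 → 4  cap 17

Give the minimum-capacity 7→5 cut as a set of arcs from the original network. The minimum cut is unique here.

augment #1: 7→0→5 push 25
augment #2: 7→2→5 push 30
augment #3: 7→3→5 push 3
augment #4: 7→4→5 push 6
augment #5: 7→0→1→5 push 1
augment #6: 7→3→2→5 push 3
augment #7: 7→3→2→6→5 push 7
augment #8: 7→4→0→1→5 push 7
augment #9: 7→4→0→1→6→5 push 4
augment #10: 7→3→2→0→1→6→5 push 2
max flow = 88; residual-reachable set from 7 gives S-side
cut edges (S→T): {(0,5), (1,5), (1,6), (2,5), (2,6), (3,5), (4,5)} total cap 88

Min-cut arcs: {(0,5), (1,5), (1,6), (2,5), (2,6), (3,5), (4,5)} (total capacity 88)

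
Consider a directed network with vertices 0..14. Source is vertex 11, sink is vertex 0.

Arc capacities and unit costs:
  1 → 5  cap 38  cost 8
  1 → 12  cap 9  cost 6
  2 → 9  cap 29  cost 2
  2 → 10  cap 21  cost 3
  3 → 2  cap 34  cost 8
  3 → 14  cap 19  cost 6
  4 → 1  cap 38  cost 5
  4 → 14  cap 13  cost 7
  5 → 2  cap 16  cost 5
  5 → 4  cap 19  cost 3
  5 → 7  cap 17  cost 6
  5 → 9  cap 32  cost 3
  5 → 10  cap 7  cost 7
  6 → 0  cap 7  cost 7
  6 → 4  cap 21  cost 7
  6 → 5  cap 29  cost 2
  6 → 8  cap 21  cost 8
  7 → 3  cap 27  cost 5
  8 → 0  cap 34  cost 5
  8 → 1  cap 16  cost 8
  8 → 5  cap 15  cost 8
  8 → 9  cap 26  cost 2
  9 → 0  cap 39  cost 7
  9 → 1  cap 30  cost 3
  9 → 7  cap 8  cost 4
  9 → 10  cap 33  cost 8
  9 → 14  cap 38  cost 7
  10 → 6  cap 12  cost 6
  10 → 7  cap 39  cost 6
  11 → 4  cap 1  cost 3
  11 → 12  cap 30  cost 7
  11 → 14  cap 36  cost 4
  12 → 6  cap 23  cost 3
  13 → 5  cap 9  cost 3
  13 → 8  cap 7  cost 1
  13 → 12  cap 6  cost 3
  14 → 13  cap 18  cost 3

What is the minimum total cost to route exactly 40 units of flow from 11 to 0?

shortest-cost path #1: 11→14→13→8→0 push 7 @ unit cost 13 (adds 91)
shortest-cost path #2: 11→12→6→0 push 7 @ unit cost 17 (adds 119)
shortest-cost path #3: 11→14→13→5→9→0 push 9 @ unit cost 20 (adds 180)
shortest-cost path #4: 11→12→6→5→9→0 push 16 @ unit cost 22 (adds 352)
shortest-cost path #5: 11→4→1→5→9→0 push 1 @ unit cost 26 (adds 26)
total cost = 768

Minimum cost for 40 units: 768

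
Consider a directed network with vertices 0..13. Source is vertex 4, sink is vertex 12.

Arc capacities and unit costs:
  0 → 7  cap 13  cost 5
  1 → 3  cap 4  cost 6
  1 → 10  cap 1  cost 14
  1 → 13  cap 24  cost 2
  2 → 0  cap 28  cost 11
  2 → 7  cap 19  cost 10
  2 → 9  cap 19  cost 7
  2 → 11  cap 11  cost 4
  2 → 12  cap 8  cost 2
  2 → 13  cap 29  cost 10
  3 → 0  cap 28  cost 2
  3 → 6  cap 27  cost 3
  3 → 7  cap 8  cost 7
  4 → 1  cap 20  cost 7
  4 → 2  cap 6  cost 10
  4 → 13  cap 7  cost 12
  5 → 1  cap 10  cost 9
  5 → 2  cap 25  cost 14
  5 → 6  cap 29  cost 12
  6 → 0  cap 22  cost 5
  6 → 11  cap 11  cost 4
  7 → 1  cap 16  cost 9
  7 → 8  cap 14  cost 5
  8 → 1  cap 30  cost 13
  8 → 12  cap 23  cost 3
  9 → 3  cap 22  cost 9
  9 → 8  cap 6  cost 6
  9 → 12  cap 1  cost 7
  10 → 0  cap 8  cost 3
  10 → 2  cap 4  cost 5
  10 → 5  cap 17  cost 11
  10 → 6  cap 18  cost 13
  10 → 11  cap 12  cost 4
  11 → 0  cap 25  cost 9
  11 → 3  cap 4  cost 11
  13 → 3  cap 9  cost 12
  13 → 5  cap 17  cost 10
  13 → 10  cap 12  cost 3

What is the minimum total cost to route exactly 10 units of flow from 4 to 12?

Minimum cost for 10 units: 166

shortest-cost path #1: 4→2→12 push 6 @ unit cost 12 (adds 72)
shortest-cost path #2: 4→1→13→10→2→12 push 2 @ unit cost 19 (adds 38)
shortest-cost path #3: 4→1→3→7→8→12 push 2 @ unit cost 28 (adds 56)
total cost = 166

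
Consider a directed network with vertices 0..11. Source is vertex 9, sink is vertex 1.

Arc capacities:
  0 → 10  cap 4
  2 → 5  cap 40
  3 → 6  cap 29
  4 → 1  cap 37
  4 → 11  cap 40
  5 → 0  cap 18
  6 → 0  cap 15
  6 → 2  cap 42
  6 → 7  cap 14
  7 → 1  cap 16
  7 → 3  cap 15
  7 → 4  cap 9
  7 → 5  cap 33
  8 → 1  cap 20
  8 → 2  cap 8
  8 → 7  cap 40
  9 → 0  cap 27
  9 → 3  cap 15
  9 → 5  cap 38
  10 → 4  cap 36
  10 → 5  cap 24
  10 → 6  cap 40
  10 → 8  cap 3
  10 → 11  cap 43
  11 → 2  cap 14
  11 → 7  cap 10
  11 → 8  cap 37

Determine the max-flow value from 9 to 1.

augment #1: 9→0→10→4→1 bottleneck 4, total now 4
augment #2: 9→3→6→7→1 bottleneck 14, total now 18

Maximum flow value: 18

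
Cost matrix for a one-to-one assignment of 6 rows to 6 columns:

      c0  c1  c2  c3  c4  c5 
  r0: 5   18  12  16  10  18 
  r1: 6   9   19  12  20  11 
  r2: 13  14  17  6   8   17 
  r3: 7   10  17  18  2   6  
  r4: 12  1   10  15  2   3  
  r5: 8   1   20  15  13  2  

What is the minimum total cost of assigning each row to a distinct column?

optimal assignment: row0→col2 (cost 12), row1→col0 (cost 6), row2→col3 (cost 6), row3→col4 (cost 2), row4→col1 (cost 1), row5→col5 (cost 2)
total = 12 + 6 + 6 + 2 + 1 + 2 = 29

Minimum assignment cost: 29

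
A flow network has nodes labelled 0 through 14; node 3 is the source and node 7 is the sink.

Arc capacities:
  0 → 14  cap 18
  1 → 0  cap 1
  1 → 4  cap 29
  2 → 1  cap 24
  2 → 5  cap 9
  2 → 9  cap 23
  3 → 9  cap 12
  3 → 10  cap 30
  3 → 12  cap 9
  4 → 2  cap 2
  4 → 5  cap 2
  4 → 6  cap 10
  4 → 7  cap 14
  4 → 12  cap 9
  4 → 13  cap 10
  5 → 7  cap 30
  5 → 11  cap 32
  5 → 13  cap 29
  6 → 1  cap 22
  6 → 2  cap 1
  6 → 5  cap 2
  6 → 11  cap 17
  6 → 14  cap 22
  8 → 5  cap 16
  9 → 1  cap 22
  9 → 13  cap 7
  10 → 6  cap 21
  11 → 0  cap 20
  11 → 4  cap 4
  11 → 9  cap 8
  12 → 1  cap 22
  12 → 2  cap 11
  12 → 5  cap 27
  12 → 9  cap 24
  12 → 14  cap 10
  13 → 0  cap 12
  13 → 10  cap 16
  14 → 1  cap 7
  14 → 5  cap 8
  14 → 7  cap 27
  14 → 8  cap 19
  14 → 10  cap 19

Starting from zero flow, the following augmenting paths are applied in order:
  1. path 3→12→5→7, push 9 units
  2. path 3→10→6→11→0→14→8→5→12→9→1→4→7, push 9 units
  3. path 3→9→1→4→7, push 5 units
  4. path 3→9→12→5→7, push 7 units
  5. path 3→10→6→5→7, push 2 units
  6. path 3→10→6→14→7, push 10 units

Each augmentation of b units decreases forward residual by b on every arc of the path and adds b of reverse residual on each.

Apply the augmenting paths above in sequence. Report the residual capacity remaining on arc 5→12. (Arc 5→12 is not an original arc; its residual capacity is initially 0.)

after path 1 (3→12→5→7, push 9): res(5,12)=9
after path 2 (3→10→6→11→0→14→8→5→12→9→1→4→7, push 9): res(5,12)=0
after path 3 (3→9→1→4→7, push 5): res(5,12)=0
after path 4 (3→9→12→5→7, push 7): res(5,12)=7
after path 5 (3→10→6→5→7, push 2): res(5,12)=7
after path 6 (3→10→6→14→7, push 10): res(5,12)=7

Residual capacity of (5,12): 7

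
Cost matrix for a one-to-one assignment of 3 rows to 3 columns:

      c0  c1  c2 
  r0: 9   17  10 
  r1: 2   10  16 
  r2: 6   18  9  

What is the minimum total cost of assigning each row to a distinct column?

Minimum assignment cost: 26

optimal assignment: row0→col2 (cost 10), row1→col1 (cost 10), row2→col0 (cost 6)
total = 10 + 10 + 6 = 26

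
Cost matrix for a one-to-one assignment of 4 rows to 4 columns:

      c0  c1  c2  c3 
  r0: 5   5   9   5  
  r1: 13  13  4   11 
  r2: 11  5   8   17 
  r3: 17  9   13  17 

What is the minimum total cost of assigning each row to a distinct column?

Minimum assignment cost: 29

optimal assignment: row0→col3 (cost 5), row1→col2 (cost 4), row2→col0 (cost 11), row3→col1 (cost 9)
total = 5 + 4 + 11 + 9 = 29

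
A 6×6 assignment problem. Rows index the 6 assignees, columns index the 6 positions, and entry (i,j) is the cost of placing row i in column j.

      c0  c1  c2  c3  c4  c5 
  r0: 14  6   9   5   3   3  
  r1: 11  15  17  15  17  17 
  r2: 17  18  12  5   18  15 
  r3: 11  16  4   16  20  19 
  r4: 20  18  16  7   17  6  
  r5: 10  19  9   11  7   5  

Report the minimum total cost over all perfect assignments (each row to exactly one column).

optimal assignment: row0→col1 (cost 6), row1→col0 (cost 11), row2→col3 (cost 5), row3→col2 (cost 4), row4→col5 (cost 6), row5→col4 (cost 7)
total = 6 + 11 + 5 + 4 + 6 + 7 = 39

Minimum assignment cost: 39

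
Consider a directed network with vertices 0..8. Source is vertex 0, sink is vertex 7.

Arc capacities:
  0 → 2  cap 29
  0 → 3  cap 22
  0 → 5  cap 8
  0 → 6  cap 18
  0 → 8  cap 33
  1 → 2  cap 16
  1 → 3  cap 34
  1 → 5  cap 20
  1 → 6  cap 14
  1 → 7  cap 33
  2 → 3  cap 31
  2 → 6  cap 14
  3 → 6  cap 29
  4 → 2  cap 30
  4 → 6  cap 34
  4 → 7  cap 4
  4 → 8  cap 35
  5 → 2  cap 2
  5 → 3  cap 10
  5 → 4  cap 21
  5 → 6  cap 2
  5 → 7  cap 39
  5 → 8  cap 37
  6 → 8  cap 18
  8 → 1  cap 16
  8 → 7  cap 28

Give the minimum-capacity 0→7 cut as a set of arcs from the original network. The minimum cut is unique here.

Min-cut arcs: {(0,5), (8,1), (8,7)} (total capacity 52)

augment #1: 0→5→7 push 8
augment #2: 0→8→7 push 28
augment #3: 0→8→1→7 push 5
augment #4: 0→6→8→1→7 push 11
max flow = 52; residual-reachable set from 0 gives S-side
cut edges (S→T): {(0,5), (8,1), (8,7)} total cap 52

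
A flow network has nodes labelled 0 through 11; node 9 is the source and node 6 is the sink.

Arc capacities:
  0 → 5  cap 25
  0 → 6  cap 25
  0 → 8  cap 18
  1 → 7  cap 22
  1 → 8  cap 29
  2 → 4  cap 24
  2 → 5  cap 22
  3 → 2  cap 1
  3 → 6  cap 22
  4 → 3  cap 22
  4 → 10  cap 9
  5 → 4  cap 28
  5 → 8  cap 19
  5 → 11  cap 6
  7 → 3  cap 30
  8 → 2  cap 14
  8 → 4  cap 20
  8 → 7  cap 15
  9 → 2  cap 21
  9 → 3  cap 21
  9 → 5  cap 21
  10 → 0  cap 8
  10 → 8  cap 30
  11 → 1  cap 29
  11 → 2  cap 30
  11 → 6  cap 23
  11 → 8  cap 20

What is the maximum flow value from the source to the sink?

Maximum flow value: 36

augment #1: 9→3→6 bottleneck 21, total now 21
augment #2: 9→5→11→6 bottleneck 6, total now 27
augment #3: 9→2→4→3→6 bottleneck 1, total now 28
augment #4: 9→2→4→10→0→6 bottleneck 8, total now 36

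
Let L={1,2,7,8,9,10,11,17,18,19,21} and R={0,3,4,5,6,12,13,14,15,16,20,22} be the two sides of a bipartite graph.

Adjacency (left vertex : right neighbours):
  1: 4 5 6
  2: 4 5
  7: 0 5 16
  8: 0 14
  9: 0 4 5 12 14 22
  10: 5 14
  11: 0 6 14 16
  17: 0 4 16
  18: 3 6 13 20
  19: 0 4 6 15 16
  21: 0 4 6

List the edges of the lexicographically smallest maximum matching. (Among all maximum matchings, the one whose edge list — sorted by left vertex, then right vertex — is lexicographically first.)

|M| = 9 (so the lex-smallest maximum matching has 9 edges)
process left vertices in ascending order; for each, take the smallest-labelled available neighbour that still permits 9 edges overall, or leave it unmatched if none does
lex-smallest matching: {1-4, 2-5, 7-0, 8-14, 9-12, 11-6, 17-16, 18-3, 19-15}

Lex-smallest maximum matching: {(1,4), (2,5), (7,0), (8,14), (9,12), (11,6), (17,16), (18,3), (19,15)}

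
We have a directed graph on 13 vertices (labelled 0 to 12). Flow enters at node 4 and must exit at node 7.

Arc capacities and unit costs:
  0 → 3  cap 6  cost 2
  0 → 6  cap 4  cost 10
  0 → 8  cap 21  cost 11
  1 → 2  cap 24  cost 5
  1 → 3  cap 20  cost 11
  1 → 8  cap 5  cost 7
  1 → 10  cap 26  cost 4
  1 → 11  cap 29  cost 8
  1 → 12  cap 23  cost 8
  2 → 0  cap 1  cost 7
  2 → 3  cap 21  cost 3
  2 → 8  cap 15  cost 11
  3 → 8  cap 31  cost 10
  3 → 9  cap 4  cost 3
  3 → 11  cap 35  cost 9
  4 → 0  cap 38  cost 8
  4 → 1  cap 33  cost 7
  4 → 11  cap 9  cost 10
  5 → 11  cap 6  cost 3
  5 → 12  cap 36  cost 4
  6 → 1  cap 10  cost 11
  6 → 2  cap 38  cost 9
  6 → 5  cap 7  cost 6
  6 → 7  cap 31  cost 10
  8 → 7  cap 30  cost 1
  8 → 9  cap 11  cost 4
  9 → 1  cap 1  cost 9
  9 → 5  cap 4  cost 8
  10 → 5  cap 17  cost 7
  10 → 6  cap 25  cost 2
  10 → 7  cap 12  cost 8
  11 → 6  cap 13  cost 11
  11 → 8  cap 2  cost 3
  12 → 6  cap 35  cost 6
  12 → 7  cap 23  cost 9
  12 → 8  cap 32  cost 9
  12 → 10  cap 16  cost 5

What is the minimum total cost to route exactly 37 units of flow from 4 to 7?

shortest-cost path #1: 4→11→8→7 push 2 @ unit cost 14 (adds 28)
shortest-cost path #2: 4→1→8→7 push 5 @ unit cost 15 (adds 75)
shortest-cost path #3: 4→1→10→7 push 12 @ unit cost 19 (adds 228)
shortest-cost path #4: 4→0→8→7 push 18 @ unit cost 20 (adds 360)
total cost = 691

Minimum cost for 37 units: 691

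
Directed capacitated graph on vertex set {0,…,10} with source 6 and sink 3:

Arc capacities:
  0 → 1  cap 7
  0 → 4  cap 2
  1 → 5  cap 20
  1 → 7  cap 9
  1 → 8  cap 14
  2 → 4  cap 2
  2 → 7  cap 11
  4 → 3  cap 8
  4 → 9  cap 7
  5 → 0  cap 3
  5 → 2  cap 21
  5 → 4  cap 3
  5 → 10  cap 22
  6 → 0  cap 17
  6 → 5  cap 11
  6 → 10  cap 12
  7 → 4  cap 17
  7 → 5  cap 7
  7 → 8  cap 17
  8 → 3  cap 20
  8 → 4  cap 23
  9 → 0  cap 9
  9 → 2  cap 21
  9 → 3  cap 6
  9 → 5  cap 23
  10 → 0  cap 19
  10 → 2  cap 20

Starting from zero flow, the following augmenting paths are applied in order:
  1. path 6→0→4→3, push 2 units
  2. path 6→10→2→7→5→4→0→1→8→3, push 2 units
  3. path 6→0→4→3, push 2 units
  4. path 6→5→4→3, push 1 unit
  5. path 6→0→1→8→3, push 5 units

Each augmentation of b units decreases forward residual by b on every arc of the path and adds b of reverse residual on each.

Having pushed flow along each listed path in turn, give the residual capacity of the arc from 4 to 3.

after path 1 (6→0→4→3, push 2): res(4,3)=6
after path 2 (6→10→2→7→5→4→0→1→8→3, push 2): res(4,3)=6
after path 3 (6→0→4→3, push 2): res(4,3)=4
after path 4 (6→5→4→3, push 1): res(4,3)=3
after path 5 (6→0→1→8→3, push 5): res(4,3)=3

Residual capacity of (4,3): 3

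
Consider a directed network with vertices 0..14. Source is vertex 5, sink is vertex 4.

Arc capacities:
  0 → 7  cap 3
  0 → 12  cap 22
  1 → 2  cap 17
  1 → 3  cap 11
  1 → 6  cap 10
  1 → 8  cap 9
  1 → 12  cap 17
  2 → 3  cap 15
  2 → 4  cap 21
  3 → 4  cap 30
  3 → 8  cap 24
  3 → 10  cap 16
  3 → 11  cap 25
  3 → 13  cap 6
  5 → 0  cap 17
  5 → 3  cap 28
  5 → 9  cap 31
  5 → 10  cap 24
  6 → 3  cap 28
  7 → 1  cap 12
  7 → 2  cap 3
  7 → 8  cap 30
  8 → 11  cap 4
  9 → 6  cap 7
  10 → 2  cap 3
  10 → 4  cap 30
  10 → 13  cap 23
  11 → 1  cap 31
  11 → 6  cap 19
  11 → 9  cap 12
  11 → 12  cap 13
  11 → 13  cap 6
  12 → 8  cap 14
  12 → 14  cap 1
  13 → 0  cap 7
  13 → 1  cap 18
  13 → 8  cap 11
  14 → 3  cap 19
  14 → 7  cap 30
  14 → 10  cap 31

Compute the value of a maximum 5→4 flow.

augment #1: 5→3→4 bottleneck 28, total now 28
augment #2: 5→10→4 bottleneck 24, total now 52
augment #3: 5→0→7→2→4 bottleneck 3, total now 55
augment #4: 5→9→6→3→4 bottleneck 2, total now 57
augment #5: 5→0→12→14→10→4 bottleneck 1, total now 58
augment #6: 5→9→6→3→10→4 bottleneck 5, total now 63
augment #7: 5→0→12→8→11→1→2→4 bottleneck 4, total now 67

Maximum flow value: 67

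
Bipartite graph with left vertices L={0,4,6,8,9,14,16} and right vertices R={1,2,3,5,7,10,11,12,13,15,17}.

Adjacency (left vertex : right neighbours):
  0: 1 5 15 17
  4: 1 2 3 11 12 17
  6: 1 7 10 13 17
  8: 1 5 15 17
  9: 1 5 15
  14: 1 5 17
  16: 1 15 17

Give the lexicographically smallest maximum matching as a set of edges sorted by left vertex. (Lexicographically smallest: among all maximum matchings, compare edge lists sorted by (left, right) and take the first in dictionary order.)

Lex-smallest maximum matching: {(0,1), (4,2), (6,7), (8,5), (9,15), (14,17)}

|M| = 6 (so the lex-smallest maximum matching has 6 edges)
process left vertices in ascending order; for each, take the smallest-labelled available neighbour that still permits 6 edges overall, or leave it unmatched if none does
lex-smallest matching: {0-1, 4-2, 6-7, 8-5, 9-15, 14-17}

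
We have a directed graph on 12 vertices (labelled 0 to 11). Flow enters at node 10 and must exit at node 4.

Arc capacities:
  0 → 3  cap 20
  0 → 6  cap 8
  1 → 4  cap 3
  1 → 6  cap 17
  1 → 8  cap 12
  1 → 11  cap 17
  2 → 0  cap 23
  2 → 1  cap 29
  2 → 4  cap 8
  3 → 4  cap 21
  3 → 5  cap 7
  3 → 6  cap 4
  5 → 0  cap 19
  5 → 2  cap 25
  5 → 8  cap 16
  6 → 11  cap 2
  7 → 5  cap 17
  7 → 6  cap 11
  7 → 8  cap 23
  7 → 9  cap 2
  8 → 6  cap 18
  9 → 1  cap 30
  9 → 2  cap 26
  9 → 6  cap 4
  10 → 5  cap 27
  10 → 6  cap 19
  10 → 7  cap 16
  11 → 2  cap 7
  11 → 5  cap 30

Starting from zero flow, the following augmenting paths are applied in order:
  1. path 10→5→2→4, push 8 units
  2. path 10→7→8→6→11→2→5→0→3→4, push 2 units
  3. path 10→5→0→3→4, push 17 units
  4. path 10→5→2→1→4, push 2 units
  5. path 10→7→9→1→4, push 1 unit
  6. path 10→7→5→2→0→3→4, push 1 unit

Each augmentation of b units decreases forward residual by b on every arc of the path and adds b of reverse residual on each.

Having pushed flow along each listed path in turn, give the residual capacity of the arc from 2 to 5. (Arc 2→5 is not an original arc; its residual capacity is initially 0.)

Residual capacity of (2,5): 9

after path 1 (10→5→2→4, push 8): res(2,5)=8
after path 2 (10→7→8→6→11→2→5→0→3→4, push 2): res(2,5)=6
after path 3 (10→5→0→3→4, push 17): res(2,5)=6
after path 4 (10→5→2→1→4, push 2): res(2,5)=8
after path 5 (10→7→9→1→4, push 1): res(2,5)=8
after path 6 (10→7→5→2→0→3→4, push 1): res(2,5)=9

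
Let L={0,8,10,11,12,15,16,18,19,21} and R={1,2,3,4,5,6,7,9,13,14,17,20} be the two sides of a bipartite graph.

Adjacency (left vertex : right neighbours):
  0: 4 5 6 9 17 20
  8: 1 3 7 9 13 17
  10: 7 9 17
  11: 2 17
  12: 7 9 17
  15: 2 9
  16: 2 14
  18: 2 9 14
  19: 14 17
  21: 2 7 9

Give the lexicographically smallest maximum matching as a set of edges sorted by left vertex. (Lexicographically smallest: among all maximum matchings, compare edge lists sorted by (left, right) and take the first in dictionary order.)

Lex-smallest maximum matching: {(0,4), (8,1), (10,7), (11,2), (12,9), (16,14), (19,17)}

|M| = 7 (so the lex-smallest maximum matching has 7 edges)
process left vertices in ascending order; for each, take the smallest-labelled available neighbour that still permits 7 edges overall, or leave it unmatched if none does
lex-smallest matching: {0-4, 8-1, 10-7, 11-2, 12-9, 16-14, 19-17}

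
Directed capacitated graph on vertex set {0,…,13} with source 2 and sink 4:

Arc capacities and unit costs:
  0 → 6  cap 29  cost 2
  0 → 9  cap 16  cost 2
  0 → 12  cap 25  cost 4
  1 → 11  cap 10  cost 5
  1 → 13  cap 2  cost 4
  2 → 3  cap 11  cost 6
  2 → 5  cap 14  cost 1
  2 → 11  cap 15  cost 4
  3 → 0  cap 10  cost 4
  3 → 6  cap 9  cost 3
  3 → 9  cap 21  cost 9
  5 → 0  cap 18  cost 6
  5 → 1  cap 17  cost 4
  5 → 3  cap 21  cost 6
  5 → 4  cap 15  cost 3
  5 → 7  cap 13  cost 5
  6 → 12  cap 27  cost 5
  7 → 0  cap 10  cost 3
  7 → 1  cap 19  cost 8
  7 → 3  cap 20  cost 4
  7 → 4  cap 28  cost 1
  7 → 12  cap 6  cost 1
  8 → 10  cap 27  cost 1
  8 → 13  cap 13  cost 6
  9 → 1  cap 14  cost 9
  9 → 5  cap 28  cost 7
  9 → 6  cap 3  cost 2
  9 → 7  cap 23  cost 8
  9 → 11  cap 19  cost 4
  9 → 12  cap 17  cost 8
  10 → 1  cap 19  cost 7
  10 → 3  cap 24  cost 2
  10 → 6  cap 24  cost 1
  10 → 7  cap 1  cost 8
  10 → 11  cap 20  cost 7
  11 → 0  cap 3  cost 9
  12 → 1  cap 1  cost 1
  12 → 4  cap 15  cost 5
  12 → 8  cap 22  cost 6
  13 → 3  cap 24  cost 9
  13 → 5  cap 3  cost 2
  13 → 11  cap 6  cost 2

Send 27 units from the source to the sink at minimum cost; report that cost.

shortest-cost path #1: 2→5→4 push 14 @ unit cost 4 (adds 56)
shortest-cost path #2: 2→3→6→12→4 push 9 @ unit cost 19 (adds 171)
shortest-cost path #3: 2→3→0→12→4 push 2 @ unit cost 19 (adds 38)
shortest-cost path #4: 2→11→0→12→4 push 2 @ unit cost 22 (adds 44)
total cost = 309

Minimum cost for 27 units: 309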